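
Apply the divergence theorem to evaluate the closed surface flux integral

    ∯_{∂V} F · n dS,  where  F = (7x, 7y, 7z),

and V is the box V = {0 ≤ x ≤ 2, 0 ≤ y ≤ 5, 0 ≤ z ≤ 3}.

By the divergence theorem,

    ∯_{∂V} F · n dS = ∭_V (∇ · F) dV.

Compute the divergence:
    ∇ · F = ∂F_x/∂x + ∂F_y/∂y + ∂F_z/∂z = 7 + 7 + 7 = 21.

V is a rectangular box, so dV = dx dy dz with 0 ≤ x ≤ 2, 0 ≤ y ≤ 5, 0 ≤ z ≤ 3.

Integrate (21) over V as an iterated integral:

    ∭_V (∇·F) dV = ∫_0^{2} ∫_0^{5} ∫_0^{3} (21) dz dy dx.

Inner (z from 0 to 3): 63.
Middle (y from 0 to 5): 315.
Outer (x from 0 to 2): 630.

Therefore ∯_{∂V} F · n dS = 630.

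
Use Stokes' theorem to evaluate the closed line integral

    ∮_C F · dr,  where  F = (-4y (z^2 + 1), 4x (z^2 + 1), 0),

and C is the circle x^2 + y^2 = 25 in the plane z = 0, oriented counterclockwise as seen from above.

Let S be the flat disk x^2 + y^2 ≤ 25 in the plane z = 0, with upward unit normal n̂ = ẑ. By Stokes' theorem,

    ∮_C F · dr = ∬_S (∇ × F) · n̂ dS = ∬_D (curl F)_z dA,

where D is the disk x^2 + y^2 ≤ 25.

Compute the curl of F = (-4y (z^2 + 1), 4x (z^2 + 1), 0):
    (∇ × F)_x = ∂F_z/∂y - ∂F_y/∂z = -8x z,
    (∇ × F)_y = ∂F_x/∂z - ∂F_z/∂x = -8y z,
    (∇ × F)_z = ∂F_y/∂x - ∂F_x/∂y = 8z^2 + 8.

On z = 0, (curl F)_z = 8.

Convert to polar (x = r cos θ, y = r sin θ, dA = r dr dθ); the integrand becomes 8, so

    ∬_D (curl F)_z dA = ∫_0^{2π} ∫_0^{5} (8) · r dr dθ.

Inner (r from 0 to 5): 100.
Outer (θ from 0 to 2π): 200π.

Therefore ∮_C F · dr = 200π.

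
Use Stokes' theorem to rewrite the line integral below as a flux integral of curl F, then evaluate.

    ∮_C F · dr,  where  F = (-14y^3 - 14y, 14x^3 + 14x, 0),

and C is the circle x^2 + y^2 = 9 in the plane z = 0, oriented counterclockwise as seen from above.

Let S be the flat disk x^2 + y^2 ≤ 9 in the plane z = 0, with upward unit normal n̂ = ẑ. By Stokes' theorem,

    ∮_C F · dr = ∬_S (∇ × F) · n̂ dS = ∬_D (curl F)_z dA,

where D is the disk x^2 + y^2 ≤ 9.

Compute the curl of F = (-14y^3 - 14y, 14x^3 + 14x, 0):
    (∇ × F)_x = ∂F_z/∂y - ∂F_y/∂z = 0,
    (∇ × F)_y = ∂F_x/∂z - ∂F_z/∂x = 0,
    (∇ × F)_z = ∂F_y/∂x - ∂F_x/∂y = 42x^2 + 42y^2 + 28.

On z = 0, (curl F)_z = 42x^2 + 42y^2 + 28.

Convert to polar (x = r cos θ, y = r sin θ, dA = r dr dθ); the integrand becomes 42r^2 + 28, so

    ∬_D (curl F)_z dA = ∫_0^{2π} ∫_0^{3} (42r^2 + 28) · r dr dθ.

Inner (r from 0 to 3): 1953/2.
Outer (θ from 0 to 2π): 1953π.

Therefore ∮_C F · dr = 1953π.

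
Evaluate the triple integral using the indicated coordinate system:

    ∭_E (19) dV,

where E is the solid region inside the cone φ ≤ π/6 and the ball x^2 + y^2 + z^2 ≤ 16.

In spherical coordinates, x = ρ sin(φ) cos(θ), y = ρ sin(φ) sin(θ), z = ρ cos(φ), and dV = ρ^2 sin(φ) dρ dφ dθ.

The integrand becomes 19, so

    ∭_E (19) dV = ∫_{0}^{2π} ∫_{0}^{π/6} ∫_{0}^{4} (19) · ρ^2 sin(φ) dρ dφ dθ.

Inner (ρ): 1216sin(φ)/3.
Middle (φ): 1216/3 - 608sqrt(3)/3.
Outer (θ): 1216π (2 - sqrt(3))/3.

Therefore the triple integral equals 1216π (2 - sqrt(3))/3.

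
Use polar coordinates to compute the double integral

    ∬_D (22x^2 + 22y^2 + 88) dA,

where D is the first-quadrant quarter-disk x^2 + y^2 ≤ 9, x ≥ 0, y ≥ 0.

The region D is 0 ≤ r ≤ 3, 0 ≤ θ ≤ π/2 in polar coordinates, where x = r cos(θ), y = r sin(θ), and dA = r dr dθ.

Under the substitution, the integrand becomes 22r^2 + 88, so

    ∬_D (22x^2 + 22y^2 + 88) dA = ∫_{0}^{π/2} ∫_{0}^{3} (22r^2 + 88) · r dr dθ.

Inner integral (in r): ∫_{0}^{3} (22r^2 + 88) · r dr = 1683/2.

Outer integral (in θ): ∫_{0}^{π/2} (1683/2) dθ = 1683π/4.

Therefore ∬_D (22x^2 + 22y^2 + 88) dA = 1683π/4.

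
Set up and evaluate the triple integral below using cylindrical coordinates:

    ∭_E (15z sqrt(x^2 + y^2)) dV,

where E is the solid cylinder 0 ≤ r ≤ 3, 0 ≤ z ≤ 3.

In cylindrical coordinates, x = r cos(θ), y = r sin(θ), z = z, and dV = r dr dθ dz.

The integrand becomes 15r z, so

    ∭_E (15z sqrt(x^2 + y^2)) dV = ∫_{0}^{2π} ∫_{0}^{3} ∫_{0}^{3} (15r z) · r dz dr dθ.

Inner (z): 135r^2/2.
Middle (r from 0 to 3): 1215/2.
Outer (θ): 1215π.

Therefore the triple integral equals 1215π.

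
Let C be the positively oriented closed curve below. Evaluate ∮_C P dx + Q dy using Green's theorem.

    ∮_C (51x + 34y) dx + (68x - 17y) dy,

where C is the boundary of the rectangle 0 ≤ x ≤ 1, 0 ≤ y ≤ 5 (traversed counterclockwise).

Green's theorem converts the closed line integral into a double integral over the enclosed region D:

    ∮_C P dx + Q dy = ∬_D (∂Q/∂x - ∂P/∂y) dA.

Here P = 51x + 34y, Q = 68x - 17y, so

    ∂Q/∂x = 68,    ∂P/∂y = 34,
    ∂Q/∂x - ∂P/∂y = 34.

D is the region 0 ≤ x ≤ 1, 0 ≤ y ≤ 5. Evaluating the double integral:

    ∬_D (34) dA = ∫_0^{1} ∫_0^{5} (34) dy dx.

Inner (y from 0 to 5): 170.
Outer (x from 0 to 1): 170.

Therefore ∮_C P dx + Q dy = 170.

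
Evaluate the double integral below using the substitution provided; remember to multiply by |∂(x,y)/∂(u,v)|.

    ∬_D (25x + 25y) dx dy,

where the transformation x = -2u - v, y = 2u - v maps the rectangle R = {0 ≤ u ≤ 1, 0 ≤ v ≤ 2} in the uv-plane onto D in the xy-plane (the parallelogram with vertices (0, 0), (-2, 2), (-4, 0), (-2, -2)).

Compute the Jacobian determinant of (x, y) with respect to (u, v):

    ∂(x,y)/∂(u,v) = | -2  -1 | = (-2)(-1) - (-1)(2) = 4.
                   | 2  -1 |

Its absolute value is |J| = 4 (the area scaling factor).

Substituting x = -2u - v, y = 2u - v into the integrand,

    25x + 25y → -50v,

so the integral becomes

    ∬_R (-50v) · |J| du dv = ∫_0^1 ∫_0^2 (-200v) dv du.

Inner (v): -400.
Outer (u): -400.

Therefore ∬_D (25x + 25y) dx dy = -400.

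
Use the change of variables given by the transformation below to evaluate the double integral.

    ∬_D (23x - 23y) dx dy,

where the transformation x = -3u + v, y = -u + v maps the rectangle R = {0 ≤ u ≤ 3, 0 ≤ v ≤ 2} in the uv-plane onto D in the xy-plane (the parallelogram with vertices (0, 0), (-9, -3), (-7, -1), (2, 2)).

Compute the Jacobian determinant of (x, y) with respect to (u, v):

    ∂(x,y)/∂(u,v) = | -3  1 | = (-3)(1) - (1)(-1) = -2.
                   | -1  1 |

Its absolute value is |J| = 2 (the area scaling factor).

Substituting x = -3u + v, y = -u + v into the integrand,

    23x - 23y → -46u,

so the integral becomes

    ∬_R (-46u) · |J| du dv = ∫_0^3 ∫_0^2 (-92u) dv du.

Inner (v): -184u.
Outer (u): -828.

Therefore ∬_D (23x - 23y) dx dy = -828.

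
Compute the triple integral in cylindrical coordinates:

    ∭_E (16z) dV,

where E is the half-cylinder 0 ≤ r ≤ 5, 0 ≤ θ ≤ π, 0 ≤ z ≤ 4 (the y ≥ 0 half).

In cylindrical coordinates, x = r cos(θ), y = r sin(θ), z = z, and dV = r dr dθ dz.

The integrand becomes 16z, so

    ∭_E (16z) dV = ∫_{0}^{π} ∫_{0}^{5} ∫_{0}^{4} (16z) · r dz dr dθ.

Inner (z): 128r.
Middle (r from 0 to 5): 1600.
Outer (θ): 1600π.

Therefore the triple integral equals 1600π.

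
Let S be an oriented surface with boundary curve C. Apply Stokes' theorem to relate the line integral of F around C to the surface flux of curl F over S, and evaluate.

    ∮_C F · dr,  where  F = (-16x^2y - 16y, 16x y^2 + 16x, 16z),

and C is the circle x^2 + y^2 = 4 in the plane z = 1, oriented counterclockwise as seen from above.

Let S be the flat disk x^2 + y^2 ≤ 4 in the plane z = 1, with upward unit normal n̂ = ẑ. By Stokes' theorem,

    ∮_C F · dr = ∬_S (∇ × F) · n̂ dS = ∬_D (curl F)_z dA,

where D is the disk x^2 + y^2 ≤ 4.

Compute the curl of F = (-16x^2y - 16y, 16x y^2 + 16x, 16z):
    (∇ × F)_x = ∂F_z/∂y - ∂F_y/∂z = 0,
    (∇ × F)_y = ∂F_x/∂z - ∂F_z/∂x = 0,
    (∇ × F)_z = ∂F_y/∂x - ∂F_x/∂y = 16x^2 + 16y^2 + 32.

On z = 1, (curl F)_z = 16x^2 + 16y^2 + 32.

Convert to polar (x = r cos θ, y = r sin θ, dA = r dr dθ); the integrand becomes 16r^2 + 32, so

    ∬_D (curl F)_z dA = ∫_0^{2π} ∫_0^{2} (16r^2 + 32) · r dr dθ.

Inner (r from 0 to 2): 128.
Outer (θ from 0 to 2π): 256π.

Therefore ∮_C F · dr = 256π.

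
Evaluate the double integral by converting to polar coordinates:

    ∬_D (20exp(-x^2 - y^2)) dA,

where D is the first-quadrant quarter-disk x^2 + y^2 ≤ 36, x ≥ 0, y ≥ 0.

The region D is 0 ≤ r ≤ 6, 0 ≤ θ ≤ π/2 in polar coordinates, where x = r cos(θ), y = r sin(θ), and dA = r dr dθ.

Under the substitution, the integrand becomes 20exp(-r^2), so

    ∬_D (20exp(-x^2 - y^2)) dA = ∫_{0}^{π/2} ∫_{0}^{6} (20exp(-r^2)) · r dr dθ.

Inner integral (in r): ∫_{0}^{6} (20exp(-r^2)) · r dr = 10 - 10exp(-36).

Outer integral (in θ): ∫_{0}^{π/2} (10 - 10exp(-36)) dθ = -5π exp(-36) + 5π.

Therefore ∬_D (20exp(-x^2 - y^2)) dA = -5π exp(-36) + 5π.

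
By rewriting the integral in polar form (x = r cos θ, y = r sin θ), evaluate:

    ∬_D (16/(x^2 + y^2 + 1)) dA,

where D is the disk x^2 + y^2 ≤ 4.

The region D is 0 ≤ r ≤ 2, 0 ≤ θ ≤ 2π in polar coordinates, where x = r cos(θ), y = r sin(θ), and dA = r dr dθ.

Under the substitution, the integrand becomes 16/(r^2 + 1), so

    ∬_D (16/(x^2 + y^2 + 1)) dA = ∫_{0}^{2π} ∫_{0}^{2} (16/(r^2 + 1)) · r dr dθ.

Inner integral (in r): ∫_{0}^{2} (16/(r^2 + 1)) · r dr = log(390625).

Outer integral (in θ): ∫_{0}^{2π} (log(390625)) dθ = 16π log(5).

Therefore ∬_D (16/(x^2 + y^2 + 1)) dA = 16π log(5).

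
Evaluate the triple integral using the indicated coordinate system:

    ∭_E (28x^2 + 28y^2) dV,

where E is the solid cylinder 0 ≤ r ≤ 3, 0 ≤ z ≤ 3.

In cylindrical coordinates, x = r cos(θ), y = r sin(θ), z = z, and dV = r dr dθ dz.

The integrand becomes 28r^2, so

    ∭_E (28x^2 + 28y^2) dV = ∫_{0}^{2π} ∫_{0}^{3} ∫_{0}^{3} (28r^2) · r dz dr dθ.

Inner (z): 84r^3.
Middle (r from 0 to 3): 1701.
Outer (θ): 3402π.

Therefore the triple integral equals 3402π.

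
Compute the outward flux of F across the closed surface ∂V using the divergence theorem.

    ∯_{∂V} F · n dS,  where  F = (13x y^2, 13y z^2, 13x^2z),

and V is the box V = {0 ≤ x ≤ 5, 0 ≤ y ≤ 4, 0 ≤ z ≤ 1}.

By the divergence theorem,

    ∯_{∂V} F · n dS = ∭_V (∇ · F) dV.

Compute the divergence:
    ∇ · F = ∂F_x/∂x + ∂F_y/∂y + ∂F_z/∂z = 13y^2 + 13z^2 + 13x^2 = 13x^2 + 13y^2 + 13z^2.

V is a rectangular box, so dV = dx dy dz with 0 ≤ x ≤ 5, 0 ≤ y ≤ 4, 0 ≤ z ≤ 1.

Integrate (13x^2 + 13y^2 + 13z^2) over V as an iterated integral:

    ∭_V (∇·F) dV = ∫_0^{5} ∫_0^{4} ∫_0^{1} (13x^2 + 13y^2 + 13z^2) dz dy dx.

Inner (z from 0 to 1): 13x^2 + 13y^2 + 13/3.
Middle (y from 0 to 4): 52x^2 + 884/3.
Outer (x from 0 to 5): 3640.

Therefore ∯_{∂V} F · n dS = 3640.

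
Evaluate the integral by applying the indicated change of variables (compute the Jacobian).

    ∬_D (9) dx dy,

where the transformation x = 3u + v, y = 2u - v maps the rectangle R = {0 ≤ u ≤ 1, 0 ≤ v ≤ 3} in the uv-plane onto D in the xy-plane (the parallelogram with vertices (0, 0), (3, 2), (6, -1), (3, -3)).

Compute the Jacobian determinant of (x, y) with respect to (u, v):

    ∂(x,y)/∂(u,v) = | 3  1 | = (3)(-1) - (1)(2) = -5.
                   | 2  -1 |

Its absolute value is |J| = 5 (the area scaling factor).

Substituting x = 3u + v, y = 2u - v into the integrand,

    9 → 9,

so the integral becomes

    ∬_R (9) · |J| du dv = ∫_0^1 ∫_0^3 (45) dv du.

Inner (v): 135.
Outer (u): 135.

Therefore ∬_D (9) dx dy = 135.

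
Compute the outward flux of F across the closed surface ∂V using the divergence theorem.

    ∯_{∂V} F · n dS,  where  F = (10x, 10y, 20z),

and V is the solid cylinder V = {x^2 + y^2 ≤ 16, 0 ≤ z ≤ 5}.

By the divergence theorem,

    ∯_{∂V} F · n dS = ∭_V (∇ · F) dV.

Compute the divergence:
    ∇ · F = ∂F_x/∂x + ∂F_y/∂y + ∂F_z/∂z = 10 + 10 + 20 = 40.

In cylindrical coordinates, x = r cos(θ), y = r sin(θ), z = z, dV = r dr dθ dz, with 0 ≤ r ≤ 4, 0 ≤ θ ≤ 2π, 0 ≤ z ≤ 5.

The integrand, after substitution and multiplying by the volume element, becomes (40) · r, so

    ∭_V (∇·F) dV = ∫_0^{2π} ∫_0^{4} ∫_0^{5} (40) · r dz dr dθ.

Inner (z from 0 to 5): 200r.
Middle (r from 0 to 4): 1600.
Outer (θ from 0 to 2π): 3200π.

Therefore ∯_{∂V} F · n dS = 3200π.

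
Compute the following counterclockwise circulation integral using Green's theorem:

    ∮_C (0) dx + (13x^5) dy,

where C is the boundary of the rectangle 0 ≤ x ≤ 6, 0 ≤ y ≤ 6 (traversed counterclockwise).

Green's theorem converts the closed line integral into a double integral over the enclosed region D:

    ∮_C P dx + Q dy = ∬_D (∂Q/∂x - ∂P/∂y) dA.

Here P = 0, Q = 13x^5, so

    ∂Q/∂x = 65x^4,    ∂P/∂y = 0,
    ∂Q/∂x - ∂P/∂y = 65x^4.

D is the region 0 ≤ x ≤ 6, 0 ≤ y ≤ 6. Evaluating the double integral:

    ∬_D (65x^4) dA = ∫_0^{6} ∫_0^{6} (65x^4) dy dx.

Inner (y from 0 to 6): 390x^4.
Outer (x from 0 to 6): 606528.

Therefore ∮_C P dx + Q dy = 606528.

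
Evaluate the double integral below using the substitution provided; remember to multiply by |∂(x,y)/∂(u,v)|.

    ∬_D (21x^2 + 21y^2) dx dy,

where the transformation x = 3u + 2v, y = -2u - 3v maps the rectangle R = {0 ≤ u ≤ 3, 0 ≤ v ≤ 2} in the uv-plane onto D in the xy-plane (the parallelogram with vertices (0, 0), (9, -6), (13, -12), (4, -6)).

Compute the Jacobian determinant of (x, y) with respect to (u, v):

    ∂(x,y)/∂(u,v) = | 3  2 | = (3)(-3) - (2)(-2) = -5.
                   | -2  -3 |

Its absolute value is |J| = 5 (the area scaling factor).

Substituting x = 3u + 2v, y = -2u - 3v into the integrand,

    21x^2 + 21y^2 → 273u^2 + 504u v + 273v^2,

so the integral becomes

    ∬_R (273u^2 + 504u v + 273v^2) · |J| du dv = ∫_0^3 ∫_0^2 (1365u^2 + 2520u v + 1365v^2) dv du.

Inner (v): 2730u^2 + 5040u + 3640.
Outer (u): 58170.

Therefore ∬_D (21x^2 + 21y^2) dx dy = 58170.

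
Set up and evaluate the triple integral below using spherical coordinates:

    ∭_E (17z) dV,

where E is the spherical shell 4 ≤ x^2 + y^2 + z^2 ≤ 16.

In spherical coordinates, x = ρ sin(φ) cos(θ), y = ρ sin(φ) sin(θ), z = ρ cos(φ), and dV = ρ^2 sin(φ) dρ dφ dθ.

The integrand becomes 17ρ cos(φ), so

    ∭_E (17z) dV = ∫_{0}^{2π} ∫_{0}^{π} ∫_{2}^{4} (17ρ cos(φ)) · ρ^2 sin(φ) dρ dφ dθ.

Inner (ρ): 510sin(2φ).
Middle (φ): 0.
Outer (θ): 0.

Therefore the triple integral equals 0.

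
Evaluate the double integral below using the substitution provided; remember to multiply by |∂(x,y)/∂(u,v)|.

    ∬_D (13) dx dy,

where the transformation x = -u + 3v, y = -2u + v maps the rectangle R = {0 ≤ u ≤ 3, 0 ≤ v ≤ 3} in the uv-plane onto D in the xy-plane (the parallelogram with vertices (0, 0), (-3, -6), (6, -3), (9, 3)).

Compute the Jacobian determinant of (x, y) with respect to (u, v):

    ∂(x,y)/∂(u,v) = | -1  3 | = (-1)(1) - (3)(-2) = 5.
                   | -2  1 |

Its absolute value is |J| = 5 (the area scaling factor).

Substituting x = -u + 3v, y = -2u + v into the integrand,

    13 → 13,

so the integral becomes

    ∬_R (13) · |J| du dv = ∫_0^3 ∫_0^3 (65) dv du.

Inner (v): 195.
Outer (u): 585.

Therefore ∬_D (13) dx dy = 585.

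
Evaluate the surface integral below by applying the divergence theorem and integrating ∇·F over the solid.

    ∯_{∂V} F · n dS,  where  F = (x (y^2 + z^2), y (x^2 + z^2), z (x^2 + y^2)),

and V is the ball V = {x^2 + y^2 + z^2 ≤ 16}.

By the divergence theorem,

    ∯_{∂V} F · n dS = ∭_V (∇ · F) dV.

Compute the divergence:
    ∇ · F = ∂F_x/∂x + ∂F_y/∂y + ∂F_z/∂z = y^2 + z^2 + x^2 + z^2 + x^2 + y^2 = 2x^2 + 2y^2 + 2z^2.

In spherical coordinates, x = ρ sin(φ) cos(θ), y = ρ sin(φ) sin(θ), z = ρ cos(φ), dV = ρ^2 sin(φ) dρ dφ dθ, with 0 ≤ ρ ≤ 4, 0 ≤ φ ≤ π, 0 ≤ θ ≤ 2π.

The integrand, after substitution and multiplying by the volume element, becomes (2ρ^2) · ρ^2 sin(φ), so

    ∭_V (∇·F) dV = ∫_0^{2π} ∫_0^{π} ∫_0^{4} (2ρ^2) · ρ^2 sin(φ) dρ dφ dθ.

Inner (ρ from 0 to 4): 2048sin(φ)/5.
Middle (φ from 0 to π): 4096/5.
Outer (θ from 0 to 2π): 8192π/5.

Therefore ∯_{∂V} F · n dS = 8192π/5.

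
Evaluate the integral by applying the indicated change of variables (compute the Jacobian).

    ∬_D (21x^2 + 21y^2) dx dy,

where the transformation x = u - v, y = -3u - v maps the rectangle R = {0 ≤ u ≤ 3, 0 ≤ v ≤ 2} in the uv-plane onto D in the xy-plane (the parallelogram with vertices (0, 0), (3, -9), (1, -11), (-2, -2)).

Compute the Jacobian determinant of (x, y) with respect to (u, v):

    ∂(x,y)/∂(u,v) = | 1  -1 | = (1)(-1) - (-1)(-3) = -4.
                   | -3  -1 |

Its absolute value is |J| = 4 (the area scaling factor).

Substituting x = u - v, y = -3u - v into the integrand,

    21x^2 + 21y^2 → 210u^2 + 84u v + 42v^2,

so the integral becomes

    ∬_R (210u^2 + 84u v + 42v^2) · |J| du dv = ∫_0^3 ∫_0^2 (840u^2 + 336u v + 168v^2) dv du.

Inner (v): 1680u^2 + 672u + 448.
Outer (u): 19488.

Therefore ∬_D (21x^2 + 21y^2) dx dy = 19488.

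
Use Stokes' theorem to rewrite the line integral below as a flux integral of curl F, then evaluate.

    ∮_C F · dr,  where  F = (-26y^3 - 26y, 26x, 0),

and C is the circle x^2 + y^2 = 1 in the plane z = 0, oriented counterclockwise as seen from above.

Let S be the flat disk x^2 + y^2 ≤ 1 in the plane z = 0, with upward unit normal n̂ = ẑ. By Stokes' theorem,

    ∮_C F · dr = ∬_S (∇ × F) · n̂ dS = ∬_D (curl F)_z dA,

where D is the disk x^2 + y^2 ≤ 1.

Compute the curl of F = (-26y^3 - 26y, 26x, 0):
    (∇ × F)_x = ∂F_z/∂y - ∂F_y/∂z = 0,
    (∇ × F)_y = ∂F_x/∂z - ∂F_z/∂x = 0,
    (∇ × F)_z = ∂F_y/∂x - ∂F_x/∂y = 78y^2 + 52.

On z = 0, (curl F)_z = 78y^2 + 52.

Convert to polar (x = r cos θ, y = r sin θ, dA = r dr dθ); the integrand becomes 78r^2sin(θ)^2 + 52, so

    ∬_D (curl F)_z dA = ∫_0^{2π} ∫_0^{1} (78r^2sin(θ)^2 + 52) · r dr dθ.

Inner (r from 0 to 1): 39sin(θ)^2/2 + 26.
Outer (θ from 0 to 2π): 143π/2.

Therefore ∮_C F · dr = 143π/2.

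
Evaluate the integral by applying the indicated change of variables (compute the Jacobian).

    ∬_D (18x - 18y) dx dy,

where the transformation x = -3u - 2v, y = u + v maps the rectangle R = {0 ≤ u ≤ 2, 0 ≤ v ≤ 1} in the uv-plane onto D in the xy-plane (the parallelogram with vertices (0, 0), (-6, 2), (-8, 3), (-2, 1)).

Compute the Jacobian determinant of (x, y) with respect to (u, v):

    ∂(x,y)/∂(u,v) = | -3  -2 | = (-3)(1) - (-2)(1) = -1.
                   | 1  1 |

Its absolute value is |J| = 1 (the area scaling factor).

Substituting x = -3u - 2v, y = u + v into the integrand,

    18x - 18y → -72u - 54v,

so the integral becomes

    ∬_R (-72u - 54v) · |J| du dv = ∫_0^2 ∫_0^1 (-72u - 54v) dv du.

Inner (v): -72u - 27.
Outer (u): -198.

Therefore ∬_D (18x - 18y) dx dy = -198.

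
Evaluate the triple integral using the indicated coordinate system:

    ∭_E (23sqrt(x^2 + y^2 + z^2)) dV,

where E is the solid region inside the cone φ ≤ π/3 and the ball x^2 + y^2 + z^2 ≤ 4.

In spherical coordinates, x = ρ sin(φ) cos(θ), y = ρ sin(φ) sin(θ), z = ρ cos(φ), and dV = ρ^2 sin(φ) dρ dφ dθ.

The integrand becomes 23ρ, so

    ∭_E (23sqrt(x^2 + y^2 + z^2)) dV = ∫_{0}^{2π} ∫_{0}^{π/3} ∫_{0}^{2} (23ρ) · ρ^2 sin(φ) dρ dφ dθ.

Inner (ρ): 92sin(φ).
Middle (φ): 46.
Outer (θ): 92π.

Therefore the triple integral equals 92π.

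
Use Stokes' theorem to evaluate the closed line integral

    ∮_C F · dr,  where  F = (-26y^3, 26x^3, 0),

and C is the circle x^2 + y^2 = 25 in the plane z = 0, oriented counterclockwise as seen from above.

Let S be the flat disk x^2 + y^2 ≤ 25 in the plane z = 0, with upward unit normal n̂ = ẑ. By Stokes' theorem,

    ∮_C F · dr = ∬_S (∇ × F) · n̂ dS = ∬_D (curl F)_z dA,

where D is the disk x^2 + y^2 ≤ 25.

Compute the curl of F = (-26y^3, 26x^3, 0):
    (∇ × F)_x = ∂F_z/∂y - ∂F_y/∂z = 0,
    (∇ × F)_y = ∂F_x/∂z - ∂F_z/∂x = 0,
    (∇ × F)_z = ∂F_y/∂x - ∂F_x/∂y = 78x^2 + 78y^2.

On z = 0, (curl F)_z = 78x^2 + 78y^2.

Convert to polar (x = r cos θ, y = r sin θ, dA = r dr dθ); the integrand becomes 78r^2, so

    ∬_D (curl F)_z dA = ∫_0^{2π} ∫_0^{5} (78r^2) · r dr dθ.

Inner (r from 0 to 5): 24375/2.
Outer (θ from 0 to 2π): 24375π.

Therefore ∮_C F · dr = 24375π.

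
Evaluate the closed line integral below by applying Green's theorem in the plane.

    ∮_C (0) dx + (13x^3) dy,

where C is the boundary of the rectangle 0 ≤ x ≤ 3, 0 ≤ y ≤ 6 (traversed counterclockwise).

Green's theorem converts the closed line integral into a double integral over the enclosed region D:

    ∮_C P dx + Q dy = ∬_D (∂Q/∂x - ∂P/∂y) dA.

Here P = 0, Q = 13x^3, so

    ∂Q/∂x = 39x^2,    ∂P/∂y = 0,
    ∂Q/∂x - ∂P/∂y = 39x^2.

D is the region 0 ≤ x ≤ 3, 0 ≤ y ≤ 6. Evaluating the double integral:

    ∬_D (39x^2) dA = ∫_0^{3} ∫_0^{6} (39x^2) dy dx.

Inner (y from 0 to 6): 234x^2.
Outer (x from 0 to 3): 2106.

Therefore ∮_C P dx + Q dy = 2106.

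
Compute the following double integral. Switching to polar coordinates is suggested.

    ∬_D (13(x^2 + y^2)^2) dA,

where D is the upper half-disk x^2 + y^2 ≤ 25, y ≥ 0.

The region D is 0 ≤ r ≤ 5, 0 ≤ θ ≤ π in polar coordinates, where x = r cos(θ), y = r sin(θ), and dA = r dr dθ.

Under the substitution, the integrand becomes 13r^4, so

    ∬_D (13(x^2 + y^2)^2) dA = ∫_{0}^{π} ∫_{0}^{5} (13r^4) · r dr dθ.

Inner integral (in r): ∫_{0}^{5} (13r^4) · r dr = 203125/6.

Outer integral (in θ): ∫_{0}^{π} (203125/6) dθ = 203125π/6.

Therefore ∬_D (13(x^2 + y^2)^2) dA = 203125π/6.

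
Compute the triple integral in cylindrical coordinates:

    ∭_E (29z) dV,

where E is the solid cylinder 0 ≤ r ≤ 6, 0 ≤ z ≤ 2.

In cylindrical coordinates, x = r cos(θ), y = r sin(θ), z = z, and dV = r dr dθ dz.

The integrand becomes 29z, so

    ∭_E (29z) dV = ∫_{0}^{2π} ∫_{0}^{6} ∫_{0}^{2} (29z) · r dz dr dθ.

Inner (z): 58r.
Middle (r from 0 to 6): 1044.
Outer (θ): 2088π.

Therefore the triple integral equals 2088π.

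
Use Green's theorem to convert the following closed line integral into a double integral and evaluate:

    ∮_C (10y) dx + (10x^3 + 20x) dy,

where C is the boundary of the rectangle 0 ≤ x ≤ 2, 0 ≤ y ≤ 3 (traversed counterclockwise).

Green's theorem converts the closed line integral into a double integral over the enclosed region D:

    ∮_C P dx + Q dy = ∬_D (∂Q/∂x - ∂P/∂y) dA.

Here P = 10y, Q = 10x^3 + 20x, so

    ∂Q/∂x = 30x^2 + 20,    ∂P/∂y = 10,
    ∂Q/∂x - ∂P/∂y = 30x^2 + 10.

D is the region 0 ≤ x ≤ 2, 0 ≤ y ≤ 3. Evaluating the double integral:

    ∬_D (30x^2 + 10) dA = ∫_0^{2} ∫_0^{3} (30x^2 + 10) dy dx.

Inner (y from 0 to 3): 90x^2 + 30.
Outer (x from 0 to 2): 300.

Therefore ∮_C P dx + Q dy = 300.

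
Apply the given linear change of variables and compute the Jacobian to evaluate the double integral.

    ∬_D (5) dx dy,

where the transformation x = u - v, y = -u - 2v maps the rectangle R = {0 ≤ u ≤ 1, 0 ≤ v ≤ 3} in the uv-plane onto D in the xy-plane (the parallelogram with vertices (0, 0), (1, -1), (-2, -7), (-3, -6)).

Compute the Jacobian determinant of (x, y) with respect to (u, v):

    ∂(x,y)/∂(u,v) = | 1  -1 | = (1)(-2) - (-1)(-1) = -3.
                   | -1  -2 |

Its absolute value is |J| = 3 (the area scaling factor).

Substituting x = u - v, y = -u - 2v into the integrand,

    5 → 5,

so the integral becomes

    ∬_R (5) · |J| du dv = ∫_0^1 ∫_0^3 (15) dv du.

Inner (v): 45.
Outer (u): 45.

Therefore ∬_D (5) dx dy = 45.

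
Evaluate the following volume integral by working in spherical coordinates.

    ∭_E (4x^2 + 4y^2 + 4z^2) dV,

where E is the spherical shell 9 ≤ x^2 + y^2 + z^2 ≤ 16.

In spherical coordinates, x = ρ sin(φ) cos(θ), y = ρ sin(φ) sin(θ), z = ρ cos(φ), and dV = ρ^2 sin(φ) dρ dφ dθ.

The integrand becomes 4ρ^2, so

    ∭_E (4x^2 + 4y^2 + 4z^2) dV = ∫_{0}^{2π} ∫_{0}^{π} ∫_{3}^{4} (4ρ^2) · ρ^2 sin(φ) dρ dφ dθ.

Inner (ρ): 3124sin(φ)/5.
Middle (φ): 6248/5.
Outer (θ): 12496π/5.

Therefore the triple integral equals 12496π/5.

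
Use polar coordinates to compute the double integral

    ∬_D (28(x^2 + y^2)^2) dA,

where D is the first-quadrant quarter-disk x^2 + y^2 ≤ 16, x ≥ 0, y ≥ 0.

The region D is 0 ≤ r ≤ 4, 0 ≤ θ ≤ π/2 in polar coordinates, where x = r cos(θ), y = r sin(θ), and dA = r dr dθ.

Under the substitution, the integrand becomes 28r^4, so

    ∬_D (28(x^2 + y^2)^2) dA = ∫_{0}^{π/2} ∫_{0}^{4} (28r^4) · r dr dθ.

Inner integral (in r): ∫_{0}^{4} (28r^4) · r dr = 57344/3.

Outer integral (in θ): ∫_{0}^{π/2} (57344/3) dθ = 28672π/3.

Therefore ∬_D (28(x^2 + y^2)^2) dA = 28672π/3.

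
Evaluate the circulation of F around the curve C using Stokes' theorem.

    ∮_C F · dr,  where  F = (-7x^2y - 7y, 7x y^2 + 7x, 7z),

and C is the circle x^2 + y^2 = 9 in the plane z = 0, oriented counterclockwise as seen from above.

Let S be the flat disk x^2 + y^2 ≤ 9 in the plane z = 0, with upward unit normal n̂ = ẑ. By Stokes' theorem,

    ∮_C F · dr = ∬_S (∇ × F) · n̂ dS = ∬_D (curl F)_z dA,

where D is the disk x^2 + y^2 ≤ 9.

Compute the curl of F = (-7x^2y - 7y, 7x y^2 + 7x, 7z):
    (∇ × F)_x = ∂F_z/∂y - ∂F_y/∂z = 0,
    (∇ × F)_y = ∂F_x/∂z - ∂F_z/∂x = 0,
    (∇ × F)_z = ∂F_y/∂x - ∂F_x/∂y = 7x^2 + 7y^2 + 14.

On z = 0, (curl F)_z = 7x^2 + 7y^2 + 14.

Convert to polar (x = r cos θ, y = r sin θ, dA = r dr dθ); the integrand becomes 7r^2 + 14, so

    ∬_D (curl F)_z dA = ∫_0^{2π} ∫_0^{3} (7r^2 + 14) · r dr dθ.

Inner (r from 0 to 3): 819/4.
Outer (θ from 0 to 2π): 819π/2.

Therefore ∮_C F · dr = 819π/2.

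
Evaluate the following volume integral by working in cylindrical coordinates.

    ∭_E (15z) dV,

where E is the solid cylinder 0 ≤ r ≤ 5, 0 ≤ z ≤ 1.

In cylindrical coordinates, x = r cos(θ), y = r sin(θ), z = z, and dV = r dr dθ dz.

The integrand becomes 15z, so

    ∭_E (15z) dV = ∫_{0}^{2π} ∫_{0}^{5} ∫_{0}^{1} (15z) · r dz dr dθ.

Inner (z): 15r/2.
Middle (r from 0 to 5): 375/4.
Outer (θ): 375π/2.

Therefore the triple integral equals 375π/2.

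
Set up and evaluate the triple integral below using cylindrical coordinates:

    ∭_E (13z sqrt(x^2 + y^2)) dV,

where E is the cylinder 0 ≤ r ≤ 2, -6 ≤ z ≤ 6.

In cylindrical coordinates, x = r cos(θ), y = r sin(θ), z = z, and dV = r dr dθ dz.

The integrand becomes 13r z, so

    ∭_E (13z sqrt(x^2 + y^2)) dV = ∫_{0}^{2π} ∫_{0}^{2} ∫_{-6}^{6} (13r z) · r dz dr dθ.

Inner (z): 0.
Middle (r from 0 to 2): 0.
Outer (θ): 0.

Therefore the triple integral equals 0.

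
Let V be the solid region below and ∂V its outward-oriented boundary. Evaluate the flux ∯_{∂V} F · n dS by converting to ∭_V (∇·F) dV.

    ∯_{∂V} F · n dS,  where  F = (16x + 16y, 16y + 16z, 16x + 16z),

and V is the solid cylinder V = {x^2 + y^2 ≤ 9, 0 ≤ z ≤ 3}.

By the divergence theorem,

    ∯_{∂V} F · n dS = ∭_V (∇ · F) dV.

Compute the divergence:
    ∇ · F = ∂F_x/∂x + ∂F_y/∂y + ∂F_z/∂z = 16 + 16 + 16 = 48.

In cylindrical coordinates, x = r cos(θ), y = r sin(θ), z = z, dV = r dr dθ dz, with 0 ≤ r ≤ 3, 0 ≤ θ ≤ 2π, 0 ≤ z ≤ 3.

The integrand, after substitution and multiplying by the volume element, becomes (48) · r, so

    ∭_V (∇·F) dV = ∫_0^{2π} ∫_0^{3} ∫_0^{3} (48) · r dz dr dθ.

Inner (z from 0 to 3): 144r.
Middle (r from 0 to 3): 648.
Outer (θ from 0 to 2π): 1296π.

Therefore ∯_{∂V} F · n dS = 1296π.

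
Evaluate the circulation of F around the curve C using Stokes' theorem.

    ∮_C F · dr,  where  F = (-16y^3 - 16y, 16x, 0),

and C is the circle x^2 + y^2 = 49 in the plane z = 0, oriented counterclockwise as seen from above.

Let S be the flat disk x^2 + y^2 ≤ 49 in the plane z = 0, with upward unit normal n̂ = ẑ. By Stokes' theorem,

    ∮_C F · dr = ∬_S (∇ × F) · n̂ dS = ∬_D (curl F)_z dA,

where D is the disk x^2 + y^2 ≤ 49.

Compute the curl of F = (-16y^3 - 16y, 16x, 0):
    (∇ × F)_x = ∂F_z/∂y - ∂F_y/∂z = 0,
    (∇ × F)_y = ∂F_x/∂z - ∂F_z/∂x = 0,
    (∇ × F)_z = ∂F_y/∂x - ∂F_x/∂y = 48y^2 + 32.

On z = 0, (curl F)_z = 48y^2 + 32.

Convert to polar (x = r cos θ, y = r sin θ, dA = r dr dθ); the integrand becomes 48r^2sin(θ)^2 + 32, so

    ∬_D (curl F)_z dA = ∫_0^{2π} ∫_0^{7} (48r^2sin(θ)^2 + 32) · r dr dθ.

Inner (r from 0 to 7): 28812sin(θ)^2 + 784.
Outer (θ from 0 to 2π): 30380π.

Therefore ∮_C F · dr = 30380π.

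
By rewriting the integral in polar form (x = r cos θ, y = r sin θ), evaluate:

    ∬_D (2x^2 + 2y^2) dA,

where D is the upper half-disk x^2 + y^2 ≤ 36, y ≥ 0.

The region D is 0 ≤ r ≤ 6, 0 ≤ θ ≤ π in polar coordinates, where x = r cos(θ), y = r sin(θ), and dA = r dr dθ.

Under the substitution, the integrand becomes 2r^2, so

    ∬_D (2x^2 + 2y^2) dA = ∫_{0}^{π} ∫_{0}^{6} (2r^2) · r dr dθ.

Inner integral (in r): ∫_{0}^{6} (2r^2) · r dr = 648.

Outer integral (in θ): ∫_{0}^{π} (648) dθ = 648π.

Therefore ∬_D (2x^2 + 2y^2) dA = 648π.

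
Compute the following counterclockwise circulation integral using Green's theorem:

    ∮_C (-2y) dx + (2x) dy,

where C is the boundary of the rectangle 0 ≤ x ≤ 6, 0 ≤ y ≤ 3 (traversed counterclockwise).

Green's theorem converts the closed line integral into a double integral over the enclosed region D:

    ∮_C P dx + Q dy = ∬_D (∂Q/∂x - ∂P/∂y) dA.

Here P = -2y, Q = 2x, so

    ∂Q/∂x = 2,    ∂P/∂y = -2,
    ∂Q/∂x - ∂P/∂y = 4.

D is the region 0 ≤ x ≤ 6, 0 ≤ y ≤ 3. Evaluating the double integral:

    ∬_D (4) dA = ∫_0^{6} ∫_0^{3} (4) dy dx.

Inner (y from 0 to 3): 12.
Outer (x from 0 to 6): 72.

Therefore ∮_C P dx + Q dy = 72.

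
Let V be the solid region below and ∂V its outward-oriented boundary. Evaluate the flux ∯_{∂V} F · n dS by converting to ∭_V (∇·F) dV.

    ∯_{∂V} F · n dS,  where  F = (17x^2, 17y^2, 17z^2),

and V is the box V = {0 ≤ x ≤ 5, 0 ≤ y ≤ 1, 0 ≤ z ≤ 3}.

By the divergence theorem,

    ∯_{∂V} F · n dS = ∭_V (∇ · F) dV.

Compute the divergence:
    ∇ · F = ∂F_x/∂x + ∂F_y/∂y + ∂F_z/∂z = 34x + 34y + 34z.

V is a rectangular box, so dV = dx dy dz with 0 ≤ x ≤ 5, 0 ≤ y ≤ 1, 0 ≤ z ≤ 3.

Integrate (34x + 34y + 34z) over V as an iterated integral:

    ∭_V (∇·F) dV = ∫_0^{5} ∫_0^{1} ∫_0^{3} (34x + 34y + 34z) dz dy dx.

Inner (z from 0 to 3): 102x + 102y + 153.
Middle (y from 0 to 1): 102x + 204.
Outer (x from 0 to 5): 2295.

Therefore ∯_{∂V} F · n dS = 2295.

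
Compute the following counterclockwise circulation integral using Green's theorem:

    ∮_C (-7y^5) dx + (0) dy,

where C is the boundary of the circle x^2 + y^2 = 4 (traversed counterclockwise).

Green's theorem converts the closed line integral into a double integral over the enclosed region D:

    ∮_C P dx + Q dy = ∬_D (∂Q/∂x - ∂P/∂y) dA.

Here P = -7y^5, Q = 0, so

    ∂Q/∂x = 0,    ∂P/∂y = -35y^4,
    ∂Q/∂x - ∂P/∂y = 35y^4.

D is the region x^2 + y^2 ≤ 4. Evaluating the double integral:

In polar coordinates (x = r cos θ, y = r sin θ, dA = r dr dθ) the integrand becomes 35r^4sin(θ)^4, so

    ∬_D (35y^4) dA = ∫_0^{2π} ∫_0^{2} (35r^4sin(θ)^4) · r dr dθ.

Inner (r from 0 to 2): 1120sin(θ)^4/3.
Outer (θ from 0 to 2π): 280π.

Therefore ∮_C P dx + Q dy = 280π.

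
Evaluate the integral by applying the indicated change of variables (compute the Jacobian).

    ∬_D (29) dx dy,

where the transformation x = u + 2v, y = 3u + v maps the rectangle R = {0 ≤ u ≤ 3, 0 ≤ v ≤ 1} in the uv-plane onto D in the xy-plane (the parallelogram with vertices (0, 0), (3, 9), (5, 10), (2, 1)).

Compute the Jacobian determinant of (x, y) with respect to (u, v):

    ∂(x,y)/∂(u,v) = | 1  2 | = (1)(1) - (2)(3) = -5.
                   | 3  1 |

Its absolute value is |J| = 5 (the area scaling factor).

Substituting x = u + 2v, y = 3u + v into the integrand,

    29 → 29,

so the integral becomes

    ∬_R (29) · |J| du dv = ∫_0^3 ∫_0^1 (145) dv du.

Inner (v): 145.
Outer (u): 435.

Therefore ∬_D (29) dx dy = 435.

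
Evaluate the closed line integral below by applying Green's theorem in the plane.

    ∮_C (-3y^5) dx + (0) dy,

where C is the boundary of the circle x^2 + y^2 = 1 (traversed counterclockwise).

Green's theorem converts the closed line integral into a double integral over the enclosed region D:

    ∮_C P dx + Q dy = ∬_D (∂Q/∂x - ∂P/∂y) dA.

Here P = -3y^5, Q = 0, so

    ∂Q/∂x = 0,    ∂P/∂y = -15y^4,
    ∂Q/∂x - ∂P/∂y = 15y^4.

D is the region x^2 + y^2 ≤ 1. Evaluating the double integral:

In polar coordinates (x = r cos θ, y = r sin θ, dA = r dr dθ) the integrand becomes 15r^4sin(θ)^4, so

    ∬_D (15y^4) dA = ∫_0^{2π} ∫_0^{1} (15r^4sin(θ)^4) · r dr dθ.

Inner (r from 0 to 1): 5sin(θ)^4/2.
Outer (θ from 0 to 2π): 15π/8.

Therefore ∮_C P dx + Q dy = 15π/8.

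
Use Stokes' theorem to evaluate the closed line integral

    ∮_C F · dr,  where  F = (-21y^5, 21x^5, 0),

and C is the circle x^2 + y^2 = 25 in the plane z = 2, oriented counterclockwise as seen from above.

Let S be the flat disk x^2 + y^2 ≤ 25 in the plane z = 2, with upward unit normal n̂ = ẑ. By Stokes' theorem,

    ∮_C F · dr = ∬_S (∇ × F) · n̂ dS = ∬_D (curl F)_z dA,

where D is the disk x^2 + y^2 ≤ 25.

Compute the curl of F = (-21y^5, 21x^5, 0):
    (∇ × F)_x = ∂F_z/∂y - ∂F_y/∂z = 0,
    (∇ × F)_y = ∂F_x/∂z - ∂F_z/∂x = 0,
    (∇ × F)_z = ∂F_y/∂x - ∂F_x/∂y = 105x^4 + 105y^4.

On z = 2, (curl F)_z = 105x^4 + 105y^4.

Convert to polar (x = r cos θ, y = r sin θ, dA = r dr dθ); the integrand becomes 105r^4(sin(θ)^4 + cos(θ)^4), so

    ∬_D (curl F)_z dA = ∫_0^{2π} ∫_0^{5} (105r^4(sin(θ)^4 + cos(θ)^4)) · r dr dθ.

Inner (r from 0 to 5): 546875sin(θ)^4/2 + 546875cos(θ)^4/2.
Outer (θ from 0 to 2π): 1640625π/4.

Therefore ∮_C F · dr = 1640625π/4.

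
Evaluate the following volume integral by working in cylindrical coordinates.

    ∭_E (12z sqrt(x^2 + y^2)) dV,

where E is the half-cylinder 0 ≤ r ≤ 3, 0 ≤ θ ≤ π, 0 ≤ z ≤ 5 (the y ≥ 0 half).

In cylindrical coordinates, x = r cos(θ), y = r sin(θ), z = z, and dV = r dr dθ dz.

The integrand becomes 12r z, so

    ∭_E (12z sqrt(x^2 + y^2)) dV = ∫_{0}^{π} ∫_{0}^{3} ∫_{0}^{5} (12r z) · r dz dr dθ.

Inner (z): 150r^2.
Middle (r from 0 to 3): 1350.
Outer (θ): 1350π.

Therefore the triple integral equals 1350π.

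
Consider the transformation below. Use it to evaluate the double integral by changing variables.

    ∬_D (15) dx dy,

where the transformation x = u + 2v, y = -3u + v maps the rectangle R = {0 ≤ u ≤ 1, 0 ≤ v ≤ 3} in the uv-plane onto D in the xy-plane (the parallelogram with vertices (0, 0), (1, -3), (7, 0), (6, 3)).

Compute the Jacobian determinant of (x, y) with respect to (u, v):

    ∂(x,y)/∂(u,v) = | 1  2 | = (1)(1) - (2)(-3) = 7.
                   | -3  1 |

Its absolute value is |J| = 7 (the area scaling factor).

Substituting x = u + 2v, y = -3u + v into the integrand,

    15 → 15,

so the integral becomes

    ∬_R (15) · |J| du dv = ∫_0^1 ∫_0^3 (105) dv du.

Inner (v): 315.
Outer (u): 315.

Therefore ∬_D (15) dx dy = 315.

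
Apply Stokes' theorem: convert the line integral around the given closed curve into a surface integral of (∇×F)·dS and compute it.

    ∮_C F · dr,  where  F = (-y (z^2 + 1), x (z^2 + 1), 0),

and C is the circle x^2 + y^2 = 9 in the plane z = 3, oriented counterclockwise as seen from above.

Let S be the flat disk x^2 + y^2 ≤ 9 in the plane z = 3, with upward unit normal n̂ = ẑ. By Stokes' theorem,

    ∮_C F · dr = ∬_S (∇ × F) · n̂ dS = ∬_D (curl F)_z dA,

where D is the disk x^2 + y^2 ≤ 9.

Compute the curl of F = (-y (z^2 + 1), x (z^2 + 1), 0):
    (∇ × F)_x = ∂F_z/∂y - ∂F_y/∂z = -2x z,
    (∇ × F)_y = ∂F_x/∂z - ∂F_z/∂x = -2y z,
    (∇ × F)_z = ∂F_y/∂x - ∂F_x/∂y = 2z^2 + 2.

On z = 3, (curl F)_z = 20.

Convert to polar (x = r cos θ, y = r sin θ, dA = r dr dθ); the integrand becomes 20, so

    ∬_D (curl F)_z dA = ∫_0^{2π} ∫_0^{3} (20) · r dr dθ.

Inner (r from 0 to 3): 90.
Outer (θ from 0 to 2π): 180π.

Therefore ∮_C F · dr = 180π.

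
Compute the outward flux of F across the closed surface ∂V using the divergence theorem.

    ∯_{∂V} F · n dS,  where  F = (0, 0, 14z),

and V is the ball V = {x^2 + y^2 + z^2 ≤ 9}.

By the divergence theorem,

    ∯_{∂V} F · n dS = ∭_V (∇ · F) dV.

Compute the divergence:
    ∇ · F = ∂F_x/∂x + ∂F_y/∂y + ∂F_z/∂z = 0 + 0 + 14 = 14.

In spherical coordinates, x = ρ sin(φ) cos(θ), y = ρ sin(φ) sin(θ), z = ρ cos(φ), dV = ρ^2 sin(φ) dρ dφ dθ, with 0 ≤ ρ ≤ 3, 0 ≤ φ ≤ π, 0 ≤ θ ≤ 2π.

The integrand, after substitution and multiplying by the volume element, becomes (14) · ρ^2 sin(φ), so

    ∭_V (∇·F) dV = ∫_0^{2π} ∫_0^{π} ∫_0^{3} (14) · ρ^2 sin(φ) dρ dφ dθ.

Inner (ρ from 0 to 3): 126sin(φ).
Middle (φ from 0 to π): 252.
Outer (θ from 0 to 2π): 504π.

Therefore ∯_{∂V} F · n dS = 504π.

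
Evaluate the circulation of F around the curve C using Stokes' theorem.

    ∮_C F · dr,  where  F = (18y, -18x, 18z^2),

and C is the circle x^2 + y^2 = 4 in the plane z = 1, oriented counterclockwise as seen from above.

Let S be the flat disk x^2 + y^2 ≤ 4 in the plane z = 1, with upward unit normal n̂ = ẑ. By Stokes' theorem,

    ∮_C F · dr = ∬_S (∇ × F) · n̂ dS = ∬_D (curl F)_z dA,

where D is the disk x^2 + y^2 ≤ 4.

Compute the curl of F = (18y, -18x, 18z^2):
    (∇ × F)_x = ∂F_z/∂y - ∂F_y/∂z = 0,
    (∇ × F)_y = ∂F_x/∂z - ∂F_z/∂x = 0,
    (∇ × F)_z = ∂F_y/∂x - ∂F_x/∂y = -36.

On z = 1, (curl F)_z = -36.

Convert to polar (x = r cos θ, y = r sin θ, dA = r dr dθ); the integrand becomes -36, so

    ∬_D (curl F)_z dA = ∫_0^{2π} ∫_0^{2} (-36) · r dr dθ.

Inner (r from 0 to 2): -72.
Outer (θ from 0 to 2π): -144π.

Therefore ∮_C F · dr = -144π.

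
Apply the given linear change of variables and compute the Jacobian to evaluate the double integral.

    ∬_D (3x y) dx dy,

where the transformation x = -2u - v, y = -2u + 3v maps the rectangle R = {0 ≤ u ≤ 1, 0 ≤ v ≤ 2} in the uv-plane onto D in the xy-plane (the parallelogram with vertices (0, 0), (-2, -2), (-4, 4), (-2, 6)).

Compute the Jacobian determinant of (x, y) with respect to (u, v):

    ∂(x,y)/∂(u,v) = | -2  -1 | = (-2)(3) - (-1)(-2) = -8.
                   | -2  3 |

Its absolute value is |J| = 8 (the area scaling factor).

Substituting x = -2u - v, y = -2u + 3v into the integrand,

    3x y → 12u^2 - 12u v - 9v^2,

so the integral becomes

    ∬_R (12u^2 - 12u v - 9v^2) · |J| du dv = ∫_0^1 ∫_0^2 (96u^2 - 96u v - 72v^2) dv du.

Inner (v): 192u^2 - 192u - 192.
Outer (u): -224.

Therefore ∬_D (3x y) dx dy = -224.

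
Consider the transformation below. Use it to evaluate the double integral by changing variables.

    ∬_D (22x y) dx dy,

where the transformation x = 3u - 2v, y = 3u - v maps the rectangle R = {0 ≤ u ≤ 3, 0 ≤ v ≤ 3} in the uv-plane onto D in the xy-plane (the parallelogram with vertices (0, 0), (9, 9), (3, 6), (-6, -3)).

Compute the Jacobian determinant of (x, y) with respect to (u, v):

    ∂(x,y)/∂(u,v) = | 3  -2 | = (3)(-1) - (-2)(3) = 3.
                   | 3  -1 |

Its absolute value is |J| = 3 (the area scaling factor).

Substituting x = 3u - 2v, y = 3u - v into the integrand,

    22x y → 198u^2 - 198u v + 44v^2,

so the integral becomes

    ∬_R (198u^2 - 198u v + 44v^2) · |J| du dv = ∫_0^3 ∫_0^3 (594u^2 - 594u v + 132v^2) dv du.

Inner (v): 1782u^2 - 2673u + 1188.
Outer (u): 15147/2.

Therefore ∬_D (22x y) dx dy = 15147/2.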